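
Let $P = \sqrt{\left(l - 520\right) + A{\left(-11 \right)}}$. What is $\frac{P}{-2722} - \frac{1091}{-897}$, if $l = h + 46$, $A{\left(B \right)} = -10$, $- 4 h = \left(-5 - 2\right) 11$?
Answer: $\frac{1091}{897} - \frac{13 i \sqrt{11}}{5444} \approx 1.2163 - 0.0079199 i$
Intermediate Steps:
$h = \frac{77}{4}$ ($h = - \frac{\left(-5 - 2\right) 11}{4} = - \frac{\left(-7\right) 11}{4} = \left(- \frac{1}{4}\right) \left(-77\right) = \frac{77}{4} \approx 19.25$)
$l = \frac{261}{4}$ ($l = \frac{77}{4} + 46 = \frac{261}{4} \approx 65.25$)
$P = \frac{13 i \sqrt{11}}{2}$ ($P = \sqrt{\left(\frac{261}{4} - 520\right) - 10} = \sqrt{- \frac{1819}{4} - 10} = \sqrt{- \frac{1859}{4}} = \frac{13 i \sqrt{11}}{2} \approx 21.558 i$)
$\frac{P}{-2722} - \frac{1091}{-897} = \frac{\frac{13}{2} i \sqrt{11}}{-2722} - \frac{1091}{-897} = \frac{13 i \sqrt{11}}{2} \left(- \frac{1}{2722}\right) - - \frac{1091}{897} = - \frac{13 i \sqrt{11}}{5444} + \frac{1091}{897} = \frac{1091}{897} - \frac{13 i \sqrt{11}}{5444}$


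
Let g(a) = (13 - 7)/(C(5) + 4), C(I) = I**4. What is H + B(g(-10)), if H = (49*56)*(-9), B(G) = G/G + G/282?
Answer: -730058284/29563 ≈ -24695.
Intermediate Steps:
g(a) = 6/629 (g(a) = (13 - 7)/(5**4 + 4) = 6/(625 + 4) = 6/629)
B(G) = 1 + G/282 (B(G) = 1 + G*(1/282) = 1 + G/282)
H = -24696 (H = 2744*(-9) = -24696)
H + B(g(-10)) = -24696 + (1 + (1/282)*(6/629)) = -24696 + (1 + 1/29563) = -24696 + 29564/29563 = -730058284/29563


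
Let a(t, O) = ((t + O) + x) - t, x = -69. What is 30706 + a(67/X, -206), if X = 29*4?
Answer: 30431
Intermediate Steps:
X = 116
a(t, O) = -69 + O (a(t, O) = ((t + O) - 69) - t = ((O + t) - 69) - t = (-69 + O + t) - t = -69 + O)
30706 + a(67/X, -206) = 30706 + (-69 - 206) = 30706 - 275 = 30431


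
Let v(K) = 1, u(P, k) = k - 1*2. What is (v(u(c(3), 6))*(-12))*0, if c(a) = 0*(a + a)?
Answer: 0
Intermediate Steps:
c(a) = 0 (c(a) = 0*(2*a) = 0)
u(P, k) = -2 + k (u(P, k) = k - 2 = -2 + k)
(v(u(c(3), 6))*(-12))*0 = (1*(-12))*0 = -12*0 = 0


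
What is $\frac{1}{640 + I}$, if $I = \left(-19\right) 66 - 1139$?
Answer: $- \frac{1}{1753} \approx -0.00057045$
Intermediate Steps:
$I = -2393$ ($I = -1254 - 1139 = -2393$)
$\frac{1}{640 + I} = \frac{1}{640 - 2393} = \frac{1}{-1753} = - \frac{1}{1753}$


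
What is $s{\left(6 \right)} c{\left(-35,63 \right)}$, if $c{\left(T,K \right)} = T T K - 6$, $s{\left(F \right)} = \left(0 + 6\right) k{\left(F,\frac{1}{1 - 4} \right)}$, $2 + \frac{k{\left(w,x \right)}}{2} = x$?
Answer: $-2160732$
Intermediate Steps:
$k{\left(w,x \right)} = -4 + 2 x$
$s{\left(F \right)} = -28$ ($s{\left(F \right)} = \left(0 + 6\right) \left(-4 + \frac{2}{1 - 4}\right) = 6 \left(-4 + \frac{2}{-3}\right) = 6 \left(-4 + 2 \left(- \frac{1}{3}\right)\right) = 6 \left(-4 - \frac{2}{3}\right) = 6 \left(- \frac{14}{3}\right) = -28$)
$c{\left(T,K \right)} = -6 + K T^{2}$ ($c{\left(T,K \right)} = T^{2} K - 6 = K T^{2} - 6 = -6 + K T^{2}$)
$s{\left(6 \right)} c{\left(-35,63 \right)} = - 28 \left(-6 + 63 \left(-35\right)^{2}\right) = - 28 \left(-6 + 63 \cdot 1225\right) = - 28 \left(-6 + 77175\right) = \left(-28\right) 77169 = -2160732$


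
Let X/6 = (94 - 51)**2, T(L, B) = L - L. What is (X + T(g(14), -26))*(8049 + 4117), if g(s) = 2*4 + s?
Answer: 134969604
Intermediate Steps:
g(s) = 8 + s
T(L, B) = 0
X = 11094 (X = 6*(94 - 51)**2 = 6*43**2 = 6*1849 = 11094)
(X + T(g(14), -26))*(8049 + 4117) = (11094 + 0)*(8049 + 4117) = 11094*12166 = 134969604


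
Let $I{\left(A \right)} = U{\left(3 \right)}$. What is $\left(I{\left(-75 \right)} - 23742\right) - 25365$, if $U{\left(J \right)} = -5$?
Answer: $-49112$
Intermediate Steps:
$I{\left(A \right)} = -5$
$\left(I{\left(-75 \right)} - 23742\right) - 25365 = \left(-5 - 23742\right) - 25365 = -23747 - 25365 = -49112$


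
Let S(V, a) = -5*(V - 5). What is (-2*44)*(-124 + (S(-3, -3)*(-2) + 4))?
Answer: 17600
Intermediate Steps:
S(V, a) = 25 - 5*V (S(V, a) = -5*(-5 + V) = 25 - 5*V)
(-2*44)*(-124 + (S(-3, -3)*(-2) + 4)) = (-2*44)*(-124 + ((25 - 5*(-3))*(-2) + 4)) = -88*(-124 + ((25 + 15)*(-2) + 4)) = -88*(-124 + (40*(-2) + 4)) = -88*(-124 + (-80 + 4)) = -88*(-124 - 76) = -88*(-200) = 17600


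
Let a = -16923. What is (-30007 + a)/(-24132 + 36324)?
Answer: -23465/6096 ≈ -3.8492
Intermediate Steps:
(-30007 + a)/(-24132 + 36324) = (-30007 - 16923)/(-24132 + 36324) = -46930/12192 = -46930*1/12192 = -23465/6096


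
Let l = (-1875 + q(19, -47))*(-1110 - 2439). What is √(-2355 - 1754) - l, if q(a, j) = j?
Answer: -6821178 + I*√4109 ≈ -6.8212e+6 + 64.101*I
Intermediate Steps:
l = 6821178 (l = (-1875 - 47)*(-1110 - 2439) = -1922*(-3549) = 6821178)
√(-2355 - 1754) - l = √(-2355 - 1754) - 1*6821178 = √(-4109) - 6821178 = I*√4109 - 6821178 = -6821178 + I*√4109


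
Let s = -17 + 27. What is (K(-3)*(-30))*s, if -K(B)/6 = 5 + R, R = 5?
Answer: 18000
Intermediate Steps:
s = 10
K(B) = -60 (K(B) = -6*(5 + 5) = -6*10 = -60)
(K(-3)*(-30))*s = -60*(-30)*10 = 1800*10 = 18000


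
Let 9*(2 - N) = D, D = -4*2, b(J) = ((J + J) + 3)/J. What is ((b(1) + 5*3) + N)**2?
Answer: 42436/81 ≈ 523.90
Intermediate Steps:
b(J) = (3 + 2*J)/J (b(J) = (2*J + 3)/J = (3 + 2*J)/J)
D = -8
N = 26/9 (N = 2 - 1/9*(-8) = 2 + 8/9 = 26/9 ≈ 2.8889)
((b(1) + 5*3) + N)**2 = (((2 + 3/1) + 5*3) + 26/9)**2 = (((2 + 3*1) + 15) + 26/9)**2 = (((2 + 3) + 15) + 26/9)**2 = ((5 + 15) + 26/9)**2 = (20 + 26/9)**2 = (206/9)**2 = 42436/81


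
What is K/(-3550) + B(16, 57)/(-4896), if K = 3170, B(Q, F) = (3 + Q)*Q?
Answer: -103747/108630 ≈ -0.95505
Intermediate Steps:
B(Q, F) = Q*(3 + Q)
K/(-3550) + B(16, 57)/(-4896) = 3170/(-3550) + (16*(3 + 16))/(-4896) = 3170*(-1/3550) + (16*19)*(-1/4896) = -317/355 + 304*(-1/4896) = -317/355 - 19/306 = -103747/108630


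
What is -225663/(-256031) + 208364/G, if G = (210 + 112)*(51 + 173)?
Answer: 17406066037/4616750992 ≈ 3.7702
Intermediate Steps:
G = 72128 (G = 322*224 = 72128)
-225663/(-256031) + 208364/G = -225663/(-256031) + 208364/72128 = -225663*(-1/256031) + 208364*(1/72128) = 225663/256031 + 52091/18032 = 17406066037/4616750992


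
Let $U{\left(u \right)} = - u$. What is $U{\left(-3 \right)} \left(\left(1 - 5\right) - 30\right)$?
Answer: $-102$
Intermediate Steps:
$U{\left(-3 \right)} \left(\left(1 - 5\right) - 30\right) = \left(-1\right) \left(-3\right) \left(\left(1 - 5\right) - 30\right) = 3 \left(-4 - 30\right) = 3 \left(-34\right) = -102$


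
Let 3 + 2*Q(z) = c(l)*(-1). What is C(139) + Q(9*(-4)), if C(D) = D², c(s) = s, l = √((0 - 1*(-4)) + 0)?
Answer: 38637/2 ≈ 19319.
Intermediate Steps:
l = 2 (l = √((0 + 4) + 0) = √(4 + 0) = √4 = 2)
Q(z) = -5/2 (Q(z) = -3/2 + (2*(-1))/2 = -3/2 + (½)*(-2) = -3/2 - 1 = -5/2)
C(139) + Q(9*(-4)) = 139² - 5/2 = 19321 - 5/2 = 38637/2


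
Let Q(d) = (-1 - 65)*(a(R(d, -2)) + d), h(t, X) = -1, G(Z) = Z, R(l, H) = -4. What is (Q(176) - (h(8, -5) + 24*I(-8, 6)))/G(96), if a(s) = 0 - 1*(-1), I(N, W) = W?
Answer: -11825/96 ≈ -123.18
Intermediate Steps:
a(s) = 1 (a(s) = 0 + 1 = 1)
Q(d) = -66 - 66*d (Q(d) = (-1 - 65)*(1 + d) = -66*(1 + d) = -66 - 66*d)
(Q(176) - (h(8, -5) + 24*I(-8, 6)))/G(96) = ((-66 - 66*176) - (-1 + 24*6))/96 = ((-66 - 11616) - (-1 + 144))*(1/96) = (-11682 - 1*143)*(1/96) = (-11682 - 143)*(1/96) = -11825*1/96 = -11825/96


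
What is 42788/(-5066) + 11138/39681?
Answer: -820722760/100511973 ≈ -8.1654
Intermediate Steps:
42788/(-5066) + 11138/39681 = 42788*(-1/5066) + 11138*(1/39681) = -21394/2533 + 11138/39681 = -820722760/100511973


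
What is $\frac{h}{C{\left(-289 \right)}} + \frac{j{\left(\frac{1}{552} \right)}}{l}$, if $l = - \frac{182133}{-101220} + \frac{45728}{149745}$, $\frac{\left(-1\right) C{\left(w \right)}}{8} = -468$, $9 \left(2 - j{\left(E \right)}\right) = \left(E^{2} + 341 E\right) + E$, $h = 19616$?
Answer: $\frac{5557385995870289}{902636031591216} \approx 6.1568$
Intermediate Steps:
$j{\left(E \right)} = 2 - 38 E - \frac{E^{2}}{9}$ ($j{\left(E \right)} = 2 - \frac{\left(E^{2} + 341 E\right) + E}{9} = 2 - \frac{E^{2} + 342 E}{9} = 2 - \left(38 E + \frac{E^{2}}{9}\right) = 2 - 38 E - \frac{E^{2}}{9}$)
$C{\left(w \right)} = 3744$ ($C{\left(w \right)} = \left(-8\right) \left(-468\right) = 3744$)
$l = \frac{303829469}{144354180}$ ($l = \left(-182133\right) \left(- \frac{1}{101220}\right) + 45728 \cdot \frac{1}{149745} = \frac{8673}{4820} + \frac{45728}{149745} = \frac{303829469}{144354180} \approx 2.1048$)
$\frac{h}{C{\left(-289 \right)}} + \frac{j{\left(\frac{1}{552} \right)}}{l} = \frac{19616}{3744} + \frac{2 - \frac{38}{552} - \frac{\left(\frac{1}{552}\right)^{2}}{9}}{\frac{303829469}{144354180}} = 19616 \cdot \frac{1}{3744} + \left(2 - \frac{19}{276} - \frac{1}{9 \cdot 304704}\right) \frac{144354180}{303829469} = \frac{613}{117} + \left(2 - \frac{19}{276} - \frac{1}{2742336}\right) \frac{144354180}{303829469} = \frac{613}{117} + \frac{5295887}{2742336} \cdot \frac{144354180}{303829469} = \frac{613}{117} + \frac{63706952104805}{69433540891632} = \frac{5557385995870289}{902636031591216}$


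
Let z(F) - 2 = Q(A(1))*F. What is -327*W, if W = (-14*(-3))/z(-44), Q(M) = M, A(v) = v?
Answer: 327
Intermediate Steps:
z(F) = 2 + F (z(F) = 2 + 1*F = 2 + F)
W = -1 (W = (-14*(-3))/(2 - 44) = 42/(-42) = 42*(-1/42) = -1)
-327*W = -327*(-1) = 327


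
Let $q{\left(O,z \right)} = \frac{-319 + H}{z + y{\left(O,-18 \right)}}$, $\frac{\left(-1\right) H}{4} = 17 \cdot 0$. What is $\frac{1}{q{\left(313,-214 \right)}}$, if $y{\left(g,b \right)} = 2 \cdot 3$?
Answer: $\frac{208}{319} \approx 0.65204$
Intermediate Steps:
$y{\left(g,b \right)} = 6$
$H = 0$ ($H = - 4 \cdot 17 \cdot 0 = \left(-4\right) 0 = 0$)
$q{\left(O,z \right)} = - \frac{319}{6 + z}$ ($q{\left(O,z \right)} = \frac{-319 + 0}{z + 6} = - \frac{319}{6 + z}$)
$\frac{1}{q{\left(313,-214 \right)}} = \frac{1}{\left(-319\right) \frac{1}{6 - 214}} = \frac{1}{\left(-319\right) \frac{1}{-208}} = \frac{1}{\left(-319\right) \left(- \frac{1}{208}\right)} = \frac{1}{\frac{319}{208}} = \frac{208}{319}$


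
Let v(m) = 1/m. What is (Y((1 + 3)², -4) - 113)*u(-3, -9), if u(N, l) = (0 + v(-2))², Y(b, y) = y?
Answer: -117/4 ≈ -29.250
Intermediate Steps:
u(N, l) = ¼ (u(N, l) = (0 + 1/(-2))² = (0 - ½)² = (-½)² = ¼)
(Y((1 + 3)², -4) - 113)*u(-3, -9) = (-4 - 113)*(¼) = -117*¼ = -117/4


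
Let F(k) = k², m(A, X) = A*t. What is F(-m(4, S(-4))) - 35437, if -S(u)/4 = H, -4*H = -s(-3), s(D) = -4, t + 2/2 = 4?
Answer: -35293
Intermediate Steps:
t = 3 (t = -1 + 4 = 3)
H = -1 (H = -(-1)*(-4)/4 = -¼*4 = -1)
S(u) = 4 (S(u) = -4*(-1) = 4)
m(A, X) = 3*A (m(A, X) = A*3 = 3*A)
F(-m(4, S(-4))) - 35437 = (-3*4)² - 35437 = (-1*12)² - 35437 = (-12)² - 35437 = 144 - 35437 = -35293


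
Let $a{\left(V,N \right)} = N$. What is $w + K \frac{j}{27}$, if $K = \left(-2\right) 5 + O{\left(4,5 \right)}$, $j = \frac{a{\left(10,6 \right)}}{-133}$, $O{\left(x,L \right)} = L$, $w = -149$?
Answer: $- \frac{178343}{1197} \approx -148.99$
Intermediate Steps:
$j = - \frac{6}{133}$ ($j = \frac{6}{-133} = 6 \left(- \frac{1}{133}\right) = - \frac{6}{133} \approx -0.045113$)
$K = -5$ ($K = \left(-2\right) 5 + 5 = -10 + 5 = -5$)
$w + K \frac{j}{27} = -149 - 5 \left(- \frac{6}{133 \cdot 27}\right) = -149 - 5 \left(\left(- \frac{6}{133}\right) \frac{1}{27}\right) = -149 - - \frac{10}{1197} = -149 + \frac{10}{1197} = - \frac{178343}{1197}$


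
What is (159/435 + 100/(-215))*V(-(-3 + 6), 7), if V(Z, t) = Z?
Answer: 1863/6235 ≈ 0.29880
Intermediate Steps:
(159/435 + 100/(-215))*V(-(-3 + 6), 7) = (159/435 + 100/(-215))*(-(-3 + 6)) = (159*(1/435) + 100*(-1/215))*(-1*3) = (53/145 - 20/43)*(-3) = -621/6235*(-3) = 1863/6235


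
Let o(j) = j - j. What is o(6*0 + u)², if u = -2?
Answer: 0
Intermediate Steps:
o(j) = 0
o(6*0 + u)² = 0² = 0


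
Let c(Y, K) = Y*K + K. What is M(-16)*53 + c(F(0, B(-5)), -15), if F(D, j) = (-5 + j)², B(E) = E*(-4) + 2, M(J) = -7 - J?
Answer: -3873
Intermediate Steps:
B(E) = 2 - 4*E (B(E) = -4*E + 2 = 2 - 4*E)
c(Y, K) = K + K*Y (c(Y, K) = K*Y + K = K + K*Y)
M(-16)*53 + c(F(0, B(-5)), -15) = (-7 - 1*(-16))*53 - 15*(1 + (-5 + (2 - 4*(-5)))²) = (-7 + 16)*53 - 15*(1 + (-5 + (2 + 20))²) = 9*53 - 15*(1 + (-5 + 22)²) = 477 - 15*(1 + 17²) = 477 - 15*(1 + 289) = 477 - 15*290 = 477 - 4350 = -3873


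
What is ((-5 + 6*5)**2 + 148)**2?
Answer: 597529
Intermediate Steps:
((-5 + 6*5)**2 + 148)**2 = ((-5 + 30)**2 + 148)**2 = (25**2 + 148)**2 = (625 + 148)**2 = 773**2 = 597529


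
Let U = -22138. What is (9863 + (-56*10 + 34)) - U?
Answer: 31475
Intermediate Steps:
(9863 + (-56*10 + 34)) - U = (9863 + (-56*10 + 34)) - 1*(-22138) = (9863 + (-560 + 34)) + 22138 = (9863 - 526) + 22138 = 9337 + 22138 = 31475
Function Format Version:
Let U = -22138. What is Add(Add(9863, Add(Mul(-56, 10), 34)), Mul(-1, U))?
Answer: 31475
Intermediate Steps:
Add(Add(9863, Add(Mul(-56, 10), 34)), Mul(-1, U)) = Add(Add(9863, Add(Mul(-56, 10), 34)), Mul(-1, -22138)) = Add(Add(9863, Add(-560, 34)), 22138) = Add(Add(9863, -526), 22138) = Add(9337, 22138) = 31475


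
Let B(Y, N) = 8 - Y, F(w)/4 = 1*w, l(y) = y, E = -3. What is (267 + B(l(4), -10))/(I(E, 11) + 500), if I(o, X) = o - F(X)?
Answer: 271/453 ≈ 0.59823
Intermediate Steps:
F(w) = 4*w (F(w) = 4*(1*w) = 4*w)
I(o, X) = o - 4*X
(267 + B(l(4), -10))/(I(E, 11) + 500) = (267 + (8 - 1*4))/((-3 - 4*11) + 500) = (267 + (8 - 4))/((-3 - 44) + 500) = (267 + 4)/(-47 + 500) = 271/453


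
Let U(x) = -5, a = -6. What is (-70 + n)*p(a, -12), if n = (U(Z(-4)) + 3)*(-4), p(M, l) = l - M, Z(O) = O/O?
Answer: 372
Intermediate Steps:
Z(O) = 1
n = 8 (n = (-5 + 3)*(-4) = -2*(-4) = 8)
(-70 + n)*p(a, -12) = (-70 + 8)*(-12 - 1*(-6)) = -62*(-12 + 6) = -62*(-6) = 372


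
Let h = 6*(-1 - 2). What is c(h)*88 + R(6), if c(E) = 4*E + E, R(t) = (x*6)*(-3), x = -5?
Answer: -7830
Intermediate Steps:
R(t) = 90 (R(t) = -5*6*(-3) = -30*(-3) = 90)
h = -18 (h = 6*(-3) = -18)
c(E) = 5*E
c(h)*88 + R(6) = (5*(-18))*88 + 90 = -90*88 + 90 = -7920 + 90 = -7830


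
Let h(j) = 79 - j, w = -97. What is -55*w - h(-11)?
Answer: 5245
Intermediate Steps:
-55*w - h(-11) = -55*(-97) - (79 - 1*(-11)) = 5335 - (79 + 11) = 5335 - 1*90 = 5335 - 90 = 5245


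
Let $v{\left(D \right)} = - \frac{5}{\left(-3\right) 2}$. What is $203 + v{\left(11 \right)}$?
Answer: $\frac{1223}{6} \approx 203.83$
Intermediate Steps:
$v{\left(D \right)} = \frac{5}{6}$ ($v{\left(D \right)} = - \frac{5}{-6} = \left(-5\right) \left(- \frac{1}{6}\right) = \frac{5}{6}$)
$203 + v{\left(11 \right)} = 203 + \frac{5}{6} = \frac{1223}{6}$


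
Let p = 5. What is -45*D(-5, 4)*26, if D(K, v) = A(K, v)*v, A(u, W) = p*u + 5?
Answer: 93600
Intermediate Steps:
A(u, W) = 5 + 5*u (A(u, W) = 5*u + 5 = 5 + 5*u)
D(K, v) = v*(5 + 5*K) (D(K, v) = (5 + 5*K)*v = v*(5 + 5*K))
-45*D(-5, 4)*26 = -225*4*(1 - 5)*26 = -225*4*(-4)*26 = -45*(-80)*26 = 3600*26 = 93600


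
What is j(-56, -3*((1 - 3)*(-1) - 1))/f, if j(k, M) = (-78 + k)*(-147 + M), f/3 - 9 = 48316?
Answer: 268/1933 ≈ 0.13864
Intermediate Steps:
f = 144975 (f = 27 + 3*48316 = 27 + 144948 = 144975)
j(k, M) = (-147 + M)*(-78 + k)
j(-56, -3*((1 - 3)*(-1) - 1))/f = (11466 - 147*(-56) - (-234)*((1 - 3)*(-1) - 1) - 3*((1 - 3)*(-1) - 1)*(-56))/144975 = (11466 + 8232 - (-234)*(-2*(-1) - 1) - 3*(-2*(-1) - 1)*(-56))*(1/144975) = (11466 + 8232 - (-234)*(2 - 1) - 3*(2 - 1)*(-56))*(1/144975) = (11466 + 8232 - (-234) - 3*1*(-56))*(1/144975) = (11466 + 8232 - 78*(-3) - 3*(-56))*(1/144975) = (11466 + 8232 + 234 + 168)*(1/144975) = 20100*(1/144975) = 268/1933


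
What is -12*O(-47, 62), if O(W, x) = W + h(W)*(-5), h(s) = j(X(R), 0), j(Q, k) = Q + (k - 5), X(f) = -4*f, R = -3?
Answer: 984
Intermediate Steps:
j(Q, k) = -5 + Q + k (j(Q, k) = Q + (-5 + k) = -5 + Q + k)
h(s) = 7 (h(s) = -5 - 4*(-3) + 0 = -5 + 12 + 0 = 7)
O(W, x) = -35 + W (O(W, x) = W + 7*(-5) = W - 35 = -35 + W)
-12*O(-47, 62) = -12*(-35 - 47) = -12*(-82) = 984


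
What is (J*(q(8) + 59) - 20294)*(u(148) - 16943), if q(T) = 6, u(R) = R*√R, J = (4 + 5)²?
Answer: 254636347 - 4448584*√37 ≈ 2.2758e+8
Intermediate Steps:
J = 81 (J = 9² = 81)
u(R) = R^(3/2)
(J*(q(8) + 59) - 20294)*(u(148) - 16943) = (81*(6 + 59) - 20294)*(148^(3/2) - 16943) = (81*65 - 20294)*(296*√37 - 16943) = (5265 - 20294)*(-16943 + 296*√37) = -15029*(-16943 + 296*√37) = 254636347 - 4448584*√37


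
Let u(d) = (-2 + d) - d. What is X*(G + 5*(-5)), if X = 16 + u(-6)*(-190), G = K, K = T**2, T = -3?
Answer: -6336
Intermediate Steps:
u(d) = -2
K = 9 (K = (-3)**2 = 9)
G = 9
X = 396 (X = 16 - 2*(-190) = 16 + 380 = 396)
X*(G + 5*(-5)) = 396*(9 + 5*(-5)) = 396*(9 - 25) = 396*(-16) = -6336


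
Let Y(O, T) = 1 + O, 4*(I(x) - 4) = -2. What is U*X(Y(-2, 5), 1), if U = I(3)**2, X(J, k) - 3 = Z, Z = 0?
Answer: 147/4 ≈ 36.750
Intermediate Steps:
I(x) = 7/2 (I(x) = 4 + (1/4)*(-2) = 4 - 1/2 = 7/2)
X(J, k) = 3 (X(J, k) = 3 + 0 = 3)
U = 49/4 (U = (7/2)**2 = 49/4 ≈ 12.250)
U*X(Y(-2, 5), 1) = (49/4)*3 = 147/4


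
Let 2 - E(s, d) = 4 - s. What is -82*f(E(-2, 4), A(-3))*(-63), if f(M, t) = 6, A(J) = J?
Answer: 30996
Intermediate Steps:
E(s, d) = -2 + s (E(s, d) = 2 - (4 - s) = 2 + (-4 + s) = -2 + s)
-82*f(E(-2, 4), A(-3))*(-63) = -82*6*(-63) = -492*(-63) = 30996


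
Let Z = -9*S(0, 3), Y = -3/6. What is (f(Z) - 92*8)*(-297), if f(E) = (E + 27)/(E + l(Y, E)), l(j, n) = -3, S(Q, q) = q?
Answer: 218592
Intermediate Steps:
Y = -½ (Y = -3*⅙ = -½ ≈ -0.50000)
Z = -27 (Z = -9*3 = -27)
f(E) = (27 + E)/(-3 + E) (f(E) = (E + 27)/(E - 3) = (27 + E)/(-3 + E))
(f(Z) - 92*8)*(-297) = ((27 - 27)/(-3 - 27) - 92*8)*(-297) = (0/(-30) - 736)*(-297) = (-1/30*0 - 736)*(-297) = (0 - 736)*(-297) = -736*(-297) = 218592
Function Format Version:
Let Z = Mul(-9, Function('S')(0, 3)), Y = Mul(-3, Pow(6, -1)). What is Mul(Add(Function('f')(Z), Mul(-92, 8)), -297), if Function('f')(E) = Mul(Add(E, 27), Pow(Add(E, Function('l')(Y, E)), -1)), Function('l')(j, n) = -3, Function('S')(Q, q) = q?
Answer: 218592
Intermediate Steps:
Y = Rational(-1, 2) (Y = Mul(-3, Rational(1, 6)) = Rational(-1, 2) ≈ -0.50000)
Z = -27 (Z = Mul(-9, 3) = -27)
Function('f')(E) = Mul(Pow(Add(-3, E), -1), Add(27, E)) (Function('f')(E) = Mul(Add(E, 27), Pow(Add(E, -3), -1)) = Mul(Add(27, E), Pow(Add(-3, E), -1)) = Mul(Pow(Add(-3, E), -1), Add(27, E)))
Mul(Add(Function('f')(Z), Mul(-92, 8)), -297) = Mul(Add(Mul(Pow(Add(-3, -27), -1), Add(27, -27)), Mul(-92, 8)), -297) = Mul(Add(Mul(Pow(-30, -1), 0), -736), -297) = Mul(Add(Mul(Rational(-1, 30), 0), -736), -297) = Mul(Add(0, -736), -297) = Mul(-736, -297) = 218592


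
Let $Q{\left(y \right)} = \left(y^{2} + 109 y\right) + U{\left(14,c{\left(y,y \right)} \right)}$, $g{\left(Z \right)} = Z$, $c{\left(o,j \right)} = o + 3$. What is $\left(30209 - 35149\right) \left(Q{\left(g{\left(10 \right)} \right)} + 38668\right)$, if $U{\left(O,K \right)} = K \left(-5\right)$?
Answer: $-196577420$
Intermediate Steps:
$c{\left(o,j \right)} = 3 + o$
$U{\left(O,K \right)} = - 5 K$
$Q{\left(y \right)} = -15 + y^{2} + 104 y$ ($Q{\left(y \right)} = \left(y^{2} + 109 y\right) - 5 \left(3 + y\right) = \left(y^{2} + 109 y\right) - \left(15 + 5 y\right) = -15 + y^{2} + 104 y$)
$\left(30209 - 35149\right) \left(Q{\left(g{\left(10 \right)} \right)} + 38668\right) = \left(30209 - 35149\right) \left(\left(-15 + 10^{2} + 104 \cdot 10\right) + 38668\right) = - 4940 \left(\left(-15 + 100 + 1040\right) + 38668\right) = - 4940 \left(1125 + 38668\right) = \left(-4940\right) 39793 = -196577420$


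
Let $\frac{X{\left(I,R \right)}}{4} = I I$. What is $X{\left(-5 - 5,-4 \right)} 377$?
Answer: $150800$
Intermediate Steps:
$X{\left(I,R \right)} = 4 I^{2}$ ($X{\left(I,R \right)} = 4 I I = 4 I^{2}$)
$X{\left(-5 - 5,-4 \right)} 377 = 4 \left(-5 - 5\right)^{2} \cdot 377 = 4 \left(-10\right)^{2} \cdot 377 = 4 \cdot 100 \cdot 377 = 400 \cdot 377 = 150800$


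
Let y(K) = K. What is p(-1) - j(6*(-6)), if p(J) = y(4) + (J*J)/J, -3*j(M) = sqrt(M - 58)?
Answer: 3 + I*sqrt(94)/3 ≈ 3.0 + 3.2318*I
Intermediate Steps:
j(M) = -sqrt(-58 + M)/3 (j(M) = -sqrt(M - 58)/3 = -sqrt(-58 + M)/3)
p(J) = 4 + J (p(J) = 4 + (J*J)/J = 4 + J**2/J = 4 + J)
p(-1) - j(6*(-6)) = (4 - 1) - (-1)*sqrt(-58 + 6*(-6))/3 = 3 - (-1)*sqrt(-58 - 36)/3 = 3 - (-1)*sqrt(-94)/3 = 3 - (-1)*I*sqrt(94)/3 = 3 + I*sqrt(94)/3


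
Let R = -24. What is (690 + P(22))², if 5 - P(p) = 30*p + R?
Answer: 3481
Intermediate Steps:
P(p) = 29 - 30*p (P(p) = 5 - (30*p - 24) = 5 - (-24 + 30*p) = 5 + (24 - 30*p) = 29 - 30*p)
(690 + P(22))² = (690 + (29 - 30*22))² = (690 + (29 - 660))² = (690 - 631)² = 59² = 3481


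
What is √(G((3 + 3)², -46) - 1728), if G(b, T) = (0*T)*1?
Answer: 24*I*√3 ≈ 41.569*I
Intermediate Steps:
G(b, T) = 0 (G(b, T) = 0*1 = 0)
√(G((3 + 3)², -46) - 1728) = √(0 - 1728) = √(-1728) = 24*I*√3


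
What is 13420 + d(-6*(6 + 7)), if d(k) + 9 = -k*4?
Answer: 13723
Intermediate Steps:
d(k) = -9 - 4*k (d(k) = -9 - k*4 = -9 - 4*k)
13420 + d(-6*(6 + 7)) = 13420 + (-9 - (-24)*(6 + 7)) = 13420 + (-9 - (-24)*13) = 13420 + (-9 - 4*(-78)) = 13420 + (-9 + 312) = 13420 + 303 = 13723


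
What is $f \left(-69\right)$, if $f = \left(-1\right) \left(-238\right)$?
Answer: $-16422$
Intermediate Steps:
$f = 238$
$f \left(-69\right) = 238 \left(-69\right) = -16422$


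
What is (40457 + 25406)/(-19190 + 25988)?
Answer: 65863/6798 ≈ 9.6886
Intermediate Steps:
(40457 + 25406)/(-19190 + 25988) = 65863/6798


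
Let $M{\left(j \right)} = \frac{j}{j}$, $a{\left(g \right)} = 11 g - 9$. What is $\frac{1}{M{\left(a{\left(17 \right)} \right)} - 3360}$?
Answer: $- \frac{1}{3359} \approx -0.00029771$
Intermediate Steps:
$a{\left(g \right)} = -9 + 11 g$
$M{\left(j \right)} = 1$
$\frac{1}{M{\left(a{\left(17 \right)} \right)} - 3360} = \frac{1}{1 - 3360} = \frac{1}{-3359} = - \frac{1}{3359}$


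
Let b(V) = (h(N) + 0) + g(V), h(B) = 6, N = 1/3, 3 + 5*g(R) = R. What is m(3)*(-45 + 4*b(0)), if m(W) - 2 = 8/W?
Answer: -546/5 ≈ -109.20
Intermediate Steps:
g(R) = -⅗ + R/5
N = ⅓ ≈ 0.33333
b(V) = 27/5 + V/5 (b(V) = (6 + 0) + (-⅗ + V/5) = 6 + (-⅗ + V/5) = 27/5 + V/5)
m(W) = 2 + 8/W
m(3)*(-45 + 4*b(0)) = (2 + 8/3)*(-45 + 4*(27/5 + (⅕)*0)) = (2 + 8*(⅓))*(-45 + 4*(27/5 + 0)) = (2 + 8/3)*(-45 + 4*(27/5)) = 14*(-45 + 108/5)/3 = (14/3)*(-117/5) = -546/5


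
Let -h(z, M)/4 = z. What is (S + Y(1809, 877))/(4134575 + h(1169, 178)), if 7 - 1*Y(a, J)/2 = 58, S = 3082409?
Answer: 3082307/4129899 ≈ 0.74634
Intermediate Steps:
Y(a, J) = -102 (Y(a, J) = 14 - 2*58 = 14 - 116 = -102)
h(z, M) = -4*z
(S + Y(1809, 877))/(4134575 + h(1169, 178)) = (3082409 - 102)/(4134575 - 4*1169) = 3082307/(4134575 - 4676) = 3082307/4129899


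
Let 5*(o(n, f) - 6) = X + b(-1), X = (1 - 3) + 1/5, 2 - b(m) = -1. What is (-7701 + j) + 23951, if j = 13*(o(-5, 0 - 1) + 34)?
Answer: 419328/25 ≈ 16773.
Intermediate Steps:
b(m) = 3 (b(m) = 2 - 1*(-1) = 2 + 1 = 3)
X = -9/5 (X = -2 + ⅕ = -9/5 ≈ -1.8000)
o(n, f) = 156/25 (o(n, f) = 6 + (-9/5 + 3)/5 = 6 + (⅕)*(6/5) = 6 + 6/25 = 156/25)
j = 13078/25 (j = 13*(156/25 + 34) = 13*(1006/25) = 13078/25 ≈ 523.12)
(-7701 + j) + 23951 = (-7701 + 13078/25) + 23951 = -179447/25 + 23951 = 419328/25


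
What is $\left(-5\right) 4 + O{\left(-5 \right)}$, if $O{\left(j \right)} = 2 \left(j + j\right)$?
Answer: $-40$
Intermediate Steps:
$O{\left(j \right)} = 4 j$ ($O{\left(j \right)} = 2 \cdot 2 j = 4 j$)
$\left(-5\right) 4 + O{\left(-5 \right)} = \left(-5\right) 4 + 4 \left(-5\right) = -20 - 20 = -40$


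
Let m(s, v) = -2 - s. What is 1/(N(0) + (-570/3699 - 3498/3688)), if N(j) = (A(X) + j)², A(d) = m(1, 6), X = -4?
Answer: 2273652/17955991 ≈ 0.12662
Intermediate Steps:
A(d) = -3 (A(d) = -2 - 1*1 = -2 - 1 = -3)
N(j) = (-3 + j)²
1/(N(0) + (-570/3699 - 3498/3688)) = 1/((-3 + 0)² + (-570/3699 - 3498/3688)) = 1/((-3)² + (-570*1/3699 - 3498*1/3688)) = 1/(9 + (-190/1233 - 1749/1844)) = 1/(9 - 2506877/2273652) = 1/(17955991/2273652) = 2273652/17955991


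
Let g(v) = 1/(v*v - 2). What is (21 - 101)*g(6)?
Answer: -40/17 ≈ -2.3529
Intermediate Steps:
g(v) = 1/(-2 + v²) (g(v) = 1/(v² - 2) = 1/(-2 + v²))
(21 - 101)*g(6) = (21 - 101)/(-2 + 6²) = -80/(-2 + 36) = -80/34 = -80*1/34 = -40/17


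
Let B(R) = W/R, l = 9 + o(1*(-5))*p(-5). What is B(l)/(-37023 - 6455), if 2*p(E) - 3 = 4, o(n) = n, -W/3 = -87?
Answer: 261/369563 ≈ 0.00070624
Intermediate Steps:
W = 261 (W = -3*(-87) = 261)
p(E) = 7/2 (p(E) = 3/2 + (½)*4 = 3/2 + 2 = 7/2)
l = -17/2 (l = 9 + (1*(-5))*(7/2) = 9 - 5*7/2 = 9 - 35/2 = -17/2 ≈ -8.5000)
B(R) = 261/R
B(l)/(-37023 - 6455) = (261/(-17/2))/(-37023 - 6455) = (261*(-2/17))/(-43478) = -522/17*(-1/43478) = 261/369563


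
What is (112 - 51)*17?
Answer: 1037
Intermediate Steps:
(112 - 51)*17 = 61*17 = 1037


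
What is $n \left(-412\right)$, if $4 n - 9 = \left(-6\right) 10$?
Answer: $5253$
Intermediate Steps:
$n = - \frac{51}{4}$ ($n = \frac{9}{4} + \frac{\left(-6\right) 10}{4} = \frac{9}{4} + \frac{1}{4} \left(-60\right) = \frac{9}{4} - 15 = - \frac{51}{4} \approx -12.75$)
$n \left(-412\right) = \left(- \frac{51}{4}\right) \left(-412\right) = 5253$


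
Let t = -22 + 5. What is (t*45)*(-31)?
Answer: 23715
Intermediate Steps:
t = -17
(t*45)*(-31) = -17*45*(-31) = -765*(-31) = 23715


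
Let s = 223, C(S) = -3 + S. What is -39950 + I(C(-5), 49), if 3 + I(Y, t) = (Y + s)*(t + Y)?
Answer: -31138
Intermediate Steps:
I(Y, t) = -3 + (223 + Y)*(Y + t) (I(Y, t) = -3 + (Y + 223)*(t + Y) = -3 + (223 + Y)*(Y + t))
-39950 + I(C(-5), 49) = -39950 + (-3 + (-3 - 5)² + 223*(-3 - 5) + 223*49 + (-3 - 5)*49) = -39950 + (-3 + (-8)² + 223*(-8) + 10927 - 8*49) = -39950 + (-3 + 64 - 1784 + 10927 - 392) = -39950 + 8812 = -31138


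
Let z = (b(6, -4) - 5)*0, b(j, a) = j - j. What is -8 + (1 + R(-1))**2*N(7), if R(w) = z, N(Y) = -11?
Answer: -19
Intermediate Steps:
b(j, a) = 0
z = 0 (z = (0 - 5)*0 = -5*0 = 0)
R(w) = 0
-8 + (1 + R(-1))**2*N(7) = -8 + (1 + 0)**2*(-11) = -8 + 1**2*(-11) = -8 + 1*(-11) = -8 - 11 = -19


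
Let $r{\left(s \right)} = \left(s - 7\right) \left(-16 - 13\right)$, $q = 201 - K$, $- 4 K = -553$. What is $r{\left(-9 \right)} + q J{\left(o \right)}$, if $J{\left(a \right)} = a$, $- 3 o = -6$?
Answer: $\frac{1179}{2} \approx 589.5$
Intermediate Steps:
$o = 2$ ($o = \left(- \frac{1}{3}\right) \left(-6\right) = 2$)
$K = \frac{553}{4}$ ($K = \left(- \frac{1}{4}\right) \left(-553\right) = \frac{553}{4} \approx 138.25$)
$q = \frac{251}{4}$ ($q = 201 - \frac{553}{4} = \frac{251}{4} \approx 62.75$)
$r{\left(s \right)} = 203 - 29 s$ ($r{\left(s \right)} = \left(-7 + s\right) \left(-29\right) = 203 - 29 s$)
$r{\left(-9 \right)} + q J{\left(o \right)} = \left(203 - -261\right) + \frac{251}{4} \cdot 2 = \left(203 + 261\right) + \frac{251}{2} = 464 + \frac{251}{2} = \frac{1179}{2}$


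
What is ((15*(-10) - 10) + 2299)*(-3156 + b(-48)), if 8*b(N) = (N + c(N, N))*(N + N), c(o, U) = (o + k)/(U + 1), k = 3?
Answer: -260530200/47 ≈ -5.5432e+6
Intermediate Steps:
c(o, U) = (3 + o)/(1 + U) (c(o, U) = (o + 3)/(U + 1) = (3 + o)/(1 + U))
b(N) = N*(N + (3 + N)/(1 + N))/4 (b(N) = ((N + (3 + N)/(1 + N))*(N + N))/8 = ((N + (3 + N)/(1 + N))*(2*N))/8 = (2*N*(N + (3 + N)/(1 + N)))/8 = N*(N + (3 + N)/(1 + N))/4)
((15*(-10) - 10) + 2299)*(-3156 + b(-48)) = ((15*(-10) - 10) + 2299)*(-3156 + (1/4)*(-48)*(3 - 48 - 48*(1 - 48))/(1 - 48)) = ((-150 - 10) + 2299)*(-3156 + (1/4)*(-48)*(3 - 48 - 48*(-47))/(-47)) = (-160 + 2299)*(-3156 + (1/4)*(-48)*(-1/47)*(3 - 48 + 2256)) = 2139*(-3156 + (1/4)*(-48)*(-1/47)*2211) = 2139*(-3156 + 26532/47) = 2139*(-121800/47) = -260530200/47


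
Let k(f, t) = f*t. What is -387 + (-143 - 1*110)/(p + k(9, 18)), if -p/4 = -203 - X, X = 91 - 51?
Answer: -439111/1134 ≈ -387.22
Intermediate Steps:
X = 40
p = 972 (p = -4*(-203 - 1*40) = -4*(-203 - 40) = -4*(-243) = 972)
-387 + (-143 - 1*110)/(p + k(9, 18)) = -387 + (-143 - 1*110)/(972 + 9*18) = -387 + (-143 - 110)/(972 + 162) = -387 - 253/1134 = -439111/1134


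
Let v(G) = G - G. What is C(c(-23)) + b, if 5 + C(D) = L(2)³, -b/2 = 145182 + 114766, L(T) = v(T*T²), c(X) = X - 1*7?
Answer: -519901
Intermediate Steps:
v(G) = 0
c(X) = -7 + X (c(X) = X - 7 = -7 + X)
L(T) = 0
b = -519896 (b = -2*(145182 + 114766) = -2*259948 = -519896)
C(D) = -5 (C(D) = -5 + 0³ = -5 + 0 = -5)
C(c(-23)) + b = -5 - 519896 = -519901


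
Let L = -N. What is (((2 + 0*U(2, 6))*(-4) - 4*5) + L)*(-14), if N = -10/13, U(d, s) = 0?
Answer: 4956/13 ≈ 381.23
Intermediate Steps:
N = -10/13 (N = -10*1/13 = -10/13 ≈ -0.76923)
L = 10/13 (L = -1*(-10/13) = 10/13 ≈ 0.76923)
(((2 + 0*U(2, 6))*(-4) - 4*5) + L)*(-14) = (((2 + 0*0)*(-4) - 4*5) + 10/13)*(-14) = (((2 + 0)*(-4) - 20) + 10/13)*(-14) = ((2*(-4) - 20) + 10/13)*(-14) = ((-8 - 20) + 10/13)*(-14) = (-28 + 10/13)*(-14) = -354/13*(-14) = 4956/13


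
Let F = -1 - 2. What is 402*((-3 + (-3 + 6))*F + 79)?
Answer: 31758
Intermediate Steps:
F = -3
402*((-3 + (-3 + 6))*F + 79) = 402*((-3 + (-3 + 6))*(-3) + 79) = 402*((-3 + 3)*(-3) + 79) = 402*(0*(-3) + 79) = 402*(0 + 79) = 402*79 = 31758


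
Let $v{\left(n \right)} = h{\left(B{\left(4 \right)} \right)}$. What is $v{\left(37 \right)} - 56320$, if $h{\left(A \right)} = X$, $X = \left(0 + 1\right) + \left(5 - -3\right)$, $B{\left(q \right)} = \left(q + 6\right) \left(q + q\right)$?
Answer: $-56311$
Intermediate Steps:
$B{\left(q \right)} = 2 q \left(6 + q\right)$ ($B{\left(q \right)} = \left(6 + q\right) 2 q = 2 q \left(6 + q\right)$)
$X = 9$ ($X = 1 + \left(5 + 3\right) = 1 + 8 = 9$)
$h{\left(A \right)} = 9$
$v{\left(n \right)} = 9$
$v{\left(37 \right)} - 56320 = 9 - 56320 = -56311$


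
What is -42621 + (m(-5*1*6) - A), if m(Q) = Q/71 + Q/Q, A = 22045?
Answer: -4591245/71 ≈ -64665.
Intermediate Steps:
m(Q) = 1 + Q/71 (m(Q) = Q*(1/71) + 1 = Q/71 + 1 = 1 + Q/71)
-42621 + (m(-5*1*6) - A) = -42621 + ((1 + (-5*1*6)/71) - 1*22045) = -42621 + ((1 + (-5*6)/71) - 22045) = -42621 + ((1 + (1/71)*(-30)) - 22045) = -42621 + ((1 - 30/71) - 22045) = -42621 + (41/71 - 22045) = -42621 - 1565154/71 = -4591245/71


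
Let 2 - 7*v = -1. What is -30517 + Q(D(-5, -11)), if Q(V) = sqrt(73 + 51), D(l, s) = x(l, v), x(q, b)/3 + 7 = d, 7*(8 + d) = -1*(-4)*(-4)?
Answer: -30517 + 2*sqrt(31) ≈ -30506.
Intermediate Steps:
v = 3/7 (v = 2/7 - 1/7*(-1) = 2/7 + 1/7 = 3/7 ≈ 0.42857)
d = -72/7 (d = -8 + (-1*(-4)*(-4))/7 = -8 + (4*(-4))/7 = -8 + (1/7)*(-16) = -8 - 16/7 = -72/7 ≈ -10.286)
x(q, b) = -363/7 (x(q, b) = -21 + 3*(-72/7) = -21 - 216/7 = -363/7)
D(l, s) = -363/7
Q(V) = 2*sqrt(31) (Q(V) = sqrt(124) = 2*sqrt(31))
-30517 + Q(D(-5, -11)) = -30517 + 2*sqrt(31)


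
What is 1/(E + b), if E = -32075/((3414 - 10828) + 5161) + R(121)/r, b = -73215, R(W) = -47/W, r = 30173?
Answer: -8225552049/602116689697451 ≈ -1.3661e-5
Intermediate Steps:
E = 117103570084/8225552049 (E = -32075/((3414 - 10828) + 5161) - 47/121/30173 = -32075/(-7414 + 5161) - 47*1/121*(1/30173) = -32075/(-2253) - 47/121*1/30173 = -32075*(-1/2253) - 47/3650933 = 32075/2253 - 47/3650933 = 117103570084/8225552049 ≈ 14.237)
1/(E + b) = 1/(117103570084/8225552049 - 73215) = 1/(-602116689697451/8225552049) = -8225552049/602116689697451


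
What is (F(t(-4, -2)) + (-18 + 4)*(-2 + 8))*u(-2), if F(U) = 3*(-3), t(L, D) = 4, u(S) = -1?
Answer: 93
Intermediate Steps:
F(U) = -9
(F(t(-4, -2)) + (-18 + 4)*(-2 + 8))*u(-2) = (-9 + (-18 + 4)*(-2 + 8))*(-1) = (-9 - 14*6)*(-1) = (-9 - 84)*(-1) = -93*(-1) = 93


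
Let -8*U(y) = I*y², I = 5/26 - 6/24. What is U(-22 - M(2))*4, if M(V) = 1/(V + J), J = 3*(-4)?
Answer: 143883/10400 ≈ 13.835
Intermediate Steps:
J = -12
I = -3/52 (I = 5*(1/26) - 6*1/24 = 5/26 - ¼ = -3/52 ≈ -0.057692)
M(V) = 1/(-12 + V) (M(V) = 1/(V - 12) = 1/(-12 + V))
U(y) = 3*y²/416 (U(y) = -(-3)*y²/416 = 3*y²/416)
U(-22 - M(2))*4 = (3*(-22 - 1/(-12 + 2))²/416)*4 = (3*(-22 - 1/(-10))²/416)*4 = (3*(-22 - 1*(-⅒))²/416)*4 = (3*(-22 + ⅒)²/416)*4 = (3*(-219/10)²/416)*4 = ((3/416)*(47961/100))*4 = (143883/41600)*4 = 143883/10400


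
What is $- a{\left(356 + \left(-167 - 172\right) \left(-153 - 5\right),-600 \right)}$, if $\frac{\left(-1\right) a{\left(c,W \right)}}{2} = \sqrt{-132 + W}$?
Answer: $4 i \sqrt{183} \approx 54.111 i$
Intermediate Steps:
$a{\left(c,W \right)} = - 2 \sqrt{-132 + W}$
$- a{\left(356 + \left(-167 - 172\right) \left(-153 - 5\right),-600 \right)} = - \left(-2\right) \sqrt{-132 - 600} = - \left(-2\right) \sqrt{-732} = - \left(-2\right) 2 i \sqrt{183} = - \left(-4\right) i \sqrt{183} = 4 i \sqrt{183}$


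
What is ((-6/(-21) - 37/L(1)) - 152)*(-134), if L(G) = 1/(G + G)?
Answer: 211720/7 ≈ 30246.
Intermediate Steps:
L(G) = 1/(2*G)
((-6/(-21) - 37/L(1)) - 152)*(-134) = ((-6/(-21) - 37/((½)/1)) - 152)*(-134) = ((-6*(-1/21) - 37/((½)*1)) - 152)*(-134) = ((2/7 - 37/½) - 152)*(-134) = ((2/7 - 37*2) - 152)*(-134) = ((2/7 - 74) - 152)*(-134) = (-516/7 - 152)*(-134) = -1580/7*(-134) = 211720/7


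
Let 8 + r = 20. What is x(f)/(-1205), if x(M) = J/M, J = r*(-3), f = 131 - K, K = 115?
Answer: 9/4820 ≈ 0.0018672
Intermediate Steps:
r = 12 (r = -8 + 20 = 12)
f = 16 (f = 131 - 1*115 = 131 - 115 = 16)
J = -36 (J = 12*(-3) = -36)
x(M) = -36/M
x(f)/(-1205) = -36/16/(-1205) = -36*1/16*(-1/1205) = -9/4*(-1/1205) = 9/4820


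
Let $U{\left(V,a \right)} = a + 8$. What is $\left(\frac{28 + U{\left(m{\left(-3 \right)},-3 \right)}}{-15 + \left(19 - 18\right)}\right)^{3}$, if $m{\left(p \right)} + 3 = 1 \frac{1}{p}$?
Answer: $- \frac{35937}{2744} \approx -13.097$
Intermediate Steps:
$m{\left(p \right)} = -3 + \frac{1}{p}$ ($m{\left(p \right)} = -3 + 1 \frac{1}{p} = -3 + \frac{1}{p}$)
$U{\left(V,a \right)} = 8 + a$
$\left(\frac{28 + U{\left(m{\left(-3 \right)},-3 \right)}}{-15 + \left(19 - 18\right)}\right)^{3} = \left(\frac{28 + \left(8 - 3\right)}{-15 + \left(19 - 18\right)}\right)^{3} = \left(\frac{28 + 5}{-15 + 1}\right)^{3} = \left(\frac{33}{-14}\right)^{3} = \left(33 \left(- \frac{1}{14}\right)\right)^{3} = \left(- \frac{33}{14}\right)^{3} = - \frac{35937}{2744}$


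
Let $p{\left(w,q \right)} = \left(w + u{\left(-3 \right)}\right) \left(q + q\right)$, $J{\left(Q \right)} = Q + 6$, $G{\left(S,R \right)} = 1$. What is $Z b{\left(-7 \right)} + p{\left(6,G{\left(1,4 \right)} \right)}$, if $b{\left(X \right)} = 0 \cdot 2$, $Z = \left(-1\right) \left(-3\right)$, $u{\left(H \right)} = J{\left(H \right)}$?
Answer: $18$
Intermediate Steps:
$J{\left(Q \right)} = 6 + Q$
$u{\left(H \right)} = 6 + H$
$Z = 3$
$b{\left(X \right)} = 0$
$p{\left(w,q \right)} = 2 q \left(3 + w\right)$ ($p{\left(w,q \right)} = \left(w + \left(6 - 3\right)\right) \left(q + q\right) = \left(w + 3\right) 2 q = \left(3 + w\right) 2 q = 2 q \left(3 + w\right)$)
$Z b{\left(-7 \right)} + p{\left(6,G{\left(1,4 \right)} \right)} = 3 \cdot 0 + 2 \cdot 1 \left(3 + 6\right) = 0 + 2 \cdot 1 \cdot 9 = 0 + 18 = 18$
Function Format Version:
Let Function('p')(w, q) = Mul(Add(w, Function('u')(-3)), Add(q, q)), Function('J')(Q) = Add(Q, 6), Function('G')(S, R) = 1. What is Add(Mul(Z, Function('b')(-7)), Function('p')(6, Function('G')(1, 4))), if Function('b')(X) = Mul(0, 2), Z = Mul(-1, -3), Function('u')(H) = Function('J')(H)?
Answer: 18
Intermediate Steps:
Function('J')(Q) = Add(6, Q)
Function('u')(H) = Add(6, H)
Z = 3
Function('b')(X) = 0
Function('p')(w, q) = Mul(2, q, Add(3, w)) (Function('p')(w, q) = Mul(Add(w, Add(6, -3)), Add(q, q)) = Mul(Add(w, 3), Mul(2, q)) = Mul(Add(3, w), Mul(2, q)) = Mul(2, q, Add(3, w)))
Add(Mul(Z, Function('b')(-7)), Function('p')(6, Function('G')(1, 4))) = Add(Mul(3, 0), Mul(2, 1, Add(3, 6))) = Add(0, Mul(2, 1, 9)) = Add(0, 18) = 18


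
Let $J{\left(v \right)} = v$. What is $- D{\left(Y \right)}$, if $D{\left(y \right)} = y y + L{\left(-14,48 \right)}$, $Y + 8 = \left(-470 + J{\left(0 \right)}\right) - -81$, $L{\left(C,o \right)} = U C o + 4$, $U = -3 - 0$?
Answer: $-159629$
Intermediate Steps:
$U = -3$ ($U = -3 + 0 = -3$)
$L{\left(C,o \right)} = 4 - 3 C o$ ($L{\left(C,o \right)} = - 3 C o + 4 = 4 - 3 C o$)
$Y = -397$ ($Y = -8 + \left(\left(-470 + 0\right) - -81\right) = -8 + \left(-470 + 81\right) = -8 - 389 = -397$)
$D{\left(y \right)} = 2020 + y^{2}$ ($D{\left(y \right)} = y y - \left(-4 - 2016\right) = y^{2} + \left(4 + 2016\right) = y^{2} + 2020 = 2020 + y^{2}$)
$- D{\left(Y \right)} = - (2020 + \left(-397\right)^{2}) = - (2020 + 157609) = \left(-1\right) 159629 = -159629$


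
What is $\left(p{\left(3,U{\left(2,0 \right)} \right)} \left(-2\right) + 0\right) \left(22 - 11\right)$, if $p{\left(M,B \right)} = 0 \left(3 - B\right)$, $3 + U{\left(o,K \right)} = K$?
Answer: $0$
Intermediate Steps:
$U{\left(o,K \right)} = -3 + K$
$p{\left(M,B \right)} = 0$
$\left(p{\left(3,U{\left(2,0 \right)} \right)} \left(-2\right) + 0\right) \left(22 - 11\right) = \left(0 \left(-2\right) + 0\right) \left(22 - 11\right) = \left(0 + 0\right) 11 = 0 \cdot 11 = 0$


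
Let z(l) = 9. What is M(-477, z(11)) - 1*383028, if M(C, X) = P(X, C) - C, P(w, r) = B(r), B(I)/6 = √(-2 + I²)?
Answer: -382551 + 282*√103 ≈ -3.7969e+5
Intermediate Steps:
B(I) = 6*√(-2 + I²)
P(w, r) = 6*√(-2 + r²)
M(C, X) = -C + 6*√(-2 + C²) (M(C, X) = 6*√(-2 + C²) - C = -C + 6*√(-2 + C²))
M(-477, z(11)) - 1*383028 = (-1*(-477) + 6*√(-2 + (-477)²)) - 1*383028 = (477 + 6*√(-2 + 227529)) - 383028 = (477 + 6*√227527) - 383028 = (477 + 6*(47*√103)) - 383028 = (477 + 282*√103) - 383028 = -382551 + 282*√103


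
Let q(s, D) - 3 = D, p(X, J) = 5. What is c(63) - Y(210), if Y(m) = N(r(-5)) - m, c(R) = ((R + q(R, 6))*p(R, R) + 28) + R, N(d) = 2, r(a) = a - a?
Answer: 659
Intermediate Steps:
r(a) = 0
q(s, D) = 3 + D
c(R) = 73 + 6*R (c(R) = ((R + (3 + 6))*5 + 28) + R = ((R + 9)*5 + 28) + R = ((9 + R)*5 + 28) + R = ((45 + 5*R) + 28) + R = (73 + 5*R) + R = 73 + 6*R)
Y(m) = 2 - m
c(63) - Y(210) = (73 + 6*63) - (2 - 1*210) = (73 + 378) - (2 - 210) = 451 - 1*(-208) = 451 + 208 = 659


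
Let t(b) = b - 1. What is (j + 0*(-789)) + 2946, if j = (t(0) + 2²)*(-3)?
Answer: 2937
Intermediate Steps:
t(b) = -1 + b
j = -9 (j = ((-1 + 0) + 2²)*(-3) = (-1 + 4)*(-3) = 3*(-3) = -9)
(j + 0*(-789)) + 2946 = (-9 + 0*(-789)) + 2946 = (-9 + 0) + 2946 = -9 + 2946 = 2937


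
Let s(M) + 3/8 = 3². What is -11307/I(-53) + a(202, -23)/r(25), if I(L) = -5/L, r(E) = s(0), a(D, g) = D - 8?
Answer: -41341939/345 ≈ -1.1983e+5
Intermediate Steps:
a(D, g) = -8 + D
s(M) = 69/8 (s(M) = -3/8 + 3² = -3/8 + 9 = 69/8)
r(E) = 69/8
-11307/I(-53) + a(202, -23)/r(25) = -11307/((-5/(-53))) + (-8 + 202)/(69/8) = -11307/((-5*(-1/53))) + 194*(8/69) = -11307/5/53 + 1552/69 = -11307*53/5 + 1552/69 = -599271/5 + 1552/69 = -41341939/345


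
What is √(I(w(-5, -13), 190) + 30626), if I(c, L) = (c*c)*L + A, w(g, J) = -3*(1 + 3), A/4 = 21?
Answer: √58070 ≈ 240.98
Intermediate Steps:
A = 84 (A = 4*21 = 84)
w(g, J) = -12 (w(g, J) = -3*4 = -12)
I(c, L) = 84 + L*c² (I(c, L) = (c*c)*L + 84 = c²*L + 84 = L*c² + 84 = 84 + L*c²)
√(I(w(-5, -13), 190) + 30626) = √((84 + 190*(-12)²) + 30626) = √((84 + 190*144) + 30626) = √((84 + 27360) + 30626) = √(27444 + 30626) = √58070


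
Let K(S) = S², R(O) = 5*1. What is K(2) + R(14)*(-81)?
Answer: -401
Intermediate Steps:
R(O) = 5
K(2) + R(14)*(-81) = 2² + 5*(-81) = 4 - 405 = -401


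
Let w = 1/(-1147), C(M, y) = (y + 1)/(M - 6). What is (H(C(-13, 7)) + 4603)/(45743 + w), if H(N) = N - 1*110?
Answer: 97906773/996877180 ≈ 0.098213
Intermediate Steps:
C(M, y) = (1 + y)/(-6 + M)
H(N) = -110 + N (H(N) = N - 110 = -110 + N)
w = -1/1147 ≈ -0.00087184
(H(C(-13, 7)) + 4603)/(45743 + w) = ((-110 + (1 + 7)/(-6 - 13)) + 4603)/(45743 - 1/1147) = ((-110 + 8/(-19)) + 4603)/(52467220/1147) = ((-110 - 1/19*8) + 4603)*(1147/52467220) = ((-110 - 8/19) + 4603)*(1147/52467220) = (-2098/19 + 4603)*(1147/52467220) = (85359/19)*(1147/52467220) = 97906773/996877180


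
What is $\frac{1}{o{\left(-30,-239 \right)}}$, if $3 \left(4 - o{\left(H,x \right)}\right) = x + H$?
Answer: $\frac{3}{281} \approx 0.010676$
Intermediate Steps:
$o{\left(H,x \right)} = 4 - \frac{H}{3} - \frac{x}{3}$ ($o{\left(H,x \right)} = 4 - \frac{x + H}{3} = 4 - \frac{H + x}{3} = 4 - \left(\frac{H}{3} + \frac{x}{3}\right) = 4 - \frac{H}{3} - \frac{x}{3}$)
$\frac{1}{o{\left(-30,-239 \right)}} = \frac{1}{4 - -10 - - \frac{239}{3}} = \frac{1}{4 + 10 + \frac{239}{3}} = \frac{1}{\frac{281}{3}} = \frac{3}{281}$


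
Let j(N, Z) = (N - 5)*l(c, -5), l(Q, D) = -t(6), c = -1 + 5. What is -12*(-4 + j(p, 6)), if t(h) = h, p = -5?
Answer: -672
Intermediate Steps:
c = 4
l(Q, D) = -6 (l(Q, D) = -1*6 = -6)
j(N, Z) = 30 - 6*N (j(N, Z) = (N - 5)*(-6) = (-5 + N)*(-6) = 30 - 6*N)
-12*(-4 + j(p, 6)) = -12*(-4 + (30 - 6*(-5))) = -12*(-4 + (30 + 30)) = -12*(-4 + 60) = -12*56 = -672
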